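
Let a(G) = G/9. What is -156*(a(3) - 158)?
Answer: 24596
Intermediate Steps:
a(G) = G/9 (a(G) = G*(1/9) = G/9)
-156*(a(3) - 158) = -156*((1/9)*3 - 158) = -156*(1/3 - 158) = -156*(-473/3) = 24596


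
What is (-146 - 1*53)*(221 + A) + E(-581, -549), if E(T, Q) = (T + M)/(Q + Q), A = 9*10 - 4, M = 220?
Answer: -67079753/1098 ≈ -61093.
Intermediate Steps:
A = 86 (A = 90 - 4 = 86)
E(T, Q) = (220 + T)/(2*Q) (E(T, Q) = (T + 220)/(Q + Q) = (220 + T)/((2*Q)) = (220 + T)*(1/(2*Q)) = (220 + T)/(2*Q))
(-146 - 1*53)*(221 + A) + E(-581, -549) = (-146 - 1*53)*(221 + 86) + (½)*(220 - 581)/(-549) = (-146 - 53)*307 + (½)*(-1/549)*(-361) = -199*307 + 361/1098 = -61093 + 361/1098 = -67079753/1098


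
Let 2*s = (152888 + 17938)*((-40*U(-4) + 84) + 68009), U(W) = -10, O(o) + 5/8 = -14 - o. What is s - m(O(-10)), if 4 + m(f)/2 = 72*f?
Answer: 5850193283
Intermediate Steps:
O(o) = -117/8 - o (O(o) = -5/8 + (-14 - o) = -117/8 - o)
m(f) = -8 + 144*f (m(f) = -8 + 2*(72*f) = -8 + 144*f)
s = 5850192609 (s = ((152888 + 17938)*((-40*(-10) + 84) + 68009))/2 = (170826*((400 + 84) + 68009))/2 = (170826*(484 + 68009))/2 = (170826*68493)/2 = (½)*11700385218 = 5850192609)
s - m(O(-10)) = 5850192609 - (-8 + 144*(-117/8 - 1*(-10))) = 5850192609 - (-8 + 144*(-117/8 + 10)) = 5850192609 - (-8 + 144*(-37/8)) = 5850192609 - (-8 - 666) = 5850192609 - 1*(-674) = 5850192609 + 674 = 5850193283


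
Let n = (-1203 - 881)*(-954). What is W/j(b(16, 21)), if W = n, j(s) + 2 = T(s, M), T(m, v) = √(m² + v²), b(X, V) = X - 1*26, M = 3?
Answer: 1325424/35 + 662712*√109/35 ≈ 2.3555e+5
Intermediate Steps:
b(X, V) = -26 + X (b(X, V) = X - 26 = -26 + X)
n = 1988136 (n = -2084*(-954) = 1988136)
j(s) = -2 + √(9 + s²) (j(s) = -2 + √(s² + 3²) = -2 + √(s² + 9) = -2 + √(9 + s²))
W = 1988136
W/j(b(16, 21)) = 1988136/(-2 + √(9 + (-26 + 16)²)) = 1988136/(-2 + √(9 + (-10)²)) = 1988136/(-2 + √(9 + 100)) = 1988136/(-2 + √109)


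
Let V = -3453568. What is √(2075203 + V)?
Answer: I*√1378365 ≈ 1174.0*I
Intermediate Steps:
√(2075203 + V) = √(2075203 - 3453568) = √(-1378365) = I*√1378365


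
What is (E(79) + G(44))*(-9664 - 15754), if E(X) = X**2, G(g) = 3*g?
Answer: -161988914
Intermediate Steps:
(E(79) + G(44))*(-9664 - 15754) = (79**2 + 3*44)*(-9664 - 15754) = (6241 + 132)*(-25418) = 6373*(-25418) = -161988914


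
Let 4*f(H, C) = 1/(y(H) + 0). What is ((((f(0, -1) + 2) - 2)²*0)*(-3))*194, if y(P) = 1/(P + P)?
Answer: 0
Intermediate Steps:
y(P) = 1/(2*P)
f(H, C) = H/2 (f(H, C) = 1/(4*(1/(2*H) + 0)) = 1/(4*((1/(2*H)))) = (2*H)/4 = H/2)
((((f(0, -1) + 2) - 2)²*0)*(-3))*194 = (((((½)*0 + 2) - 2)²*0)*(-3))*194 = ((((0 + 2) - 2)²*0)*(-3))*194 = (((2 - 2)²*0)*(-3))*194 = ((0²*0)*(-3))*194 = ((0*0)*(-3))*194 = (0*(-3))*194 = 0*194 = 0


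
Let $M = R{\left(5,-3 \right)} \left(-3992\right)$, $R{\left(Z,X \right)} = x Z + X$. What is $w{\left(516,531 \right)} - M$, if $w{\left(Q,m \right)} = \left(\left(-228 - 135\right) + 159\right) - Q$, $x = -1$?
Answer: $-32656$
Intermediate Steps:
$R{\left(Z,X \right)} = X - Z$ ($R{\left(Z,X \right)} = - Z + X = X - Z$)
$w{\left(Q,m \right)} = -204 - Q$ ($w{\left(Q,m \right)} = \left(-363 + 159\right) - Q = -204 - Q$)
$M = 31936$ ($M = \left(-3 - 5\right) \left(-3992\right) = \left(-8\right) \left(-3992\right) = 31936$)
$w{\left(516,531 \right)} - M = \left(-204 - 516\right) - 31936 = -720 - 31936 = -32656$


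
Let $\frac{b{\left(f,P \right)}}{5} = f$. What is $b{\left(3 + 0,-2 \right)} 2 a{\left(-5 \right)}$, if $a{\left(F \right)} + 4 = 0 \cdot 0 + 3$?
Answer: $-30$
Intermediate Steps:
$b{\left(f,P \right)} = 5 f$
$a{\left(F \right)} = -1$ ($a{\left(F \right)} = -4 + \left(0 \cdot 0 + 3\right) = -4 + \left(0 + 3\right) = -4 + 3 = -1$)
$b{\left(3 + 0,-2 \right)} 2 a{\left(-5 \right)} = 5 \left(3 + 0\right) 2 \left(-1\right) = 5 \cdot 3 \cdot 2 \left(-1\right) = 15 \cdot 2 \left(-1\right) = 30 \left(-1\right) = -30$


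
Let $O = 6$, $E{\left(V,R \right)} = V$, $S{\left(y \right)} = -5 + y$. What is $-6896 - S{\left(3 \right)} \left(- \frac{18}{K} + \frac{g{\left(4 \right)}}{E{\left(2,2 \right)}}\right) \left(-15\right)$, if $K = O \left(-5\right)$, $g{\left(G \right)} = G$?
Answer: $-6974$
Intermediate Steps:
$K = -30$ ($K = 6 \left(-5\right) = -30$)
$-6896 - S{\left(3 \right)} \left(- \frac{18}{K} + \frac{g{\left(4 \right)}}{E{\left(2,2 \right)}}\right) \left(-15\right) = -6896 - \left(-5 + 3\right) \left(- \frac{18}{-30} + \frac{4}{2}\right) \left(-15\right) = -6896 - - 2 \left(\left(-18\right) \left(- \frac{1}{30}\right) + 4 \cdot \frac{1}{2}\right) \left(-15\right) = -6896 - - 2 \left(\frac{3}{5} + 2\right) \left(-15\right) = -6896 - \left(-2\right) \frac{13}{5} \left(-15\right) = -6896 - \left(- \frac{26}{5}\right) \left(-15\right) = -6896 - 78 = -6974$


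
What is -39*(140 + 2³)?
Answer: -5772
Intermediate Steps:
-39*(140 + 2³) = -39*(140 + 8) = -39*148 = -5772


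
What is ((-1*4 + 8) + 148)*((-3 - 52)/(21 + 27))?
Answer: -1045/6 ≈ -174.17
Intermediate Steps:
((-1*4 + 8) + 148)*((-3 - 52)/(21 + 27)) = ((-4 + 8) + 148)*(-55/48) = (4 + 148)*(-55*1/48) = 152*(-55/48) = -1045/6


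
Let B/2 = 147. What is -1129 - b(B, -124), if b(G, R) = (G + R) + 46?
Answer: -1345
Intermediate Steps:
B = 294 (B = 2*147 = 294)
b(G, R) = 46 + G + R
-1129 - b(B, -124) = -1129 - (46 + 294 - 124) = -1129 - 1*216 = -1129 - 216 = -1345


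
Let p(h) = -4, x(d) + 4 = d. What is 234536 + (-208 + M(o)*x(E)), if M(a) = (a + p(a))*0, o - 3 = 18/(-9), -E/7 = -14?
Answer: 234328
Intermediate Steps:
E = 98 (E = -7*(-14) = 98)
o = 1 (o = 3 + 18/(-9) = 3 + 18*(-1/9) = 3 - 2 = 1)
x(d) = -4 + d
M(a) = 0 (M(a) = (a - 4)*0 = (-4 + a)*0 = 0)
234536 + (-208 + M(o)*x(E)) = 234536 + (-208 + 0*(-4 + 98)) = 234536 + (-208 + 0*94) = 234536 + (-208 + 0) = 234536 - 208 = 234328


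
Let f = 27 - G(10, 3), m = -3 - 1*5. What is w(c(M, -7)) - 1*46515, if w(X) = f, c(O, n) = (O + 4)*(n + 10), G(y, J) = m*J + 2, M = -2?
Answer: -46466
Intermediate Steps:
m = -8 (m = -3 - 5 = -8)
G(y, J) = 2 - 8*J (G(y, J) = -8*J + 2 = 2 - 8*J)
c(O, n) = (4 + O)*(10 + n)
f = 49 (f = 27 - (2 - 8*3) = 27 - (2 - 24) = 27 - 1*(-22) = 27 + 22 = 49)
w(X) = 49
w(c(M, -7)) - 1*46515 = 49 - 1*46515 = 49 - 46515 = -46466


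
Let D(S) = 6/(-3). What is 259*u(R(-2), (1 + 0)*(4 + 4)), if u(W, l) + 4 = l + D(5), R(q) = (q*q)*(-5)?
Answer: 518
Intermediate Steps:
D(S) = -2 (D(S) = 6*(-1/3) = -2)
R(q) = -5*q**2 (R(q) = q**2*(-5) = -5*q**2)
u(W, l) = -6 + l (u(W, l) = -4 + (l - 2) = -4 + (-2 + l) = -6 + l)
259*u(R(-2), (1 + 0)*(4 + 4)) = 259*(-6 + (1 + 0)*(4 + 4)) = 259*(-6 + 1*8) = 259*(-6 + 8) = 259*2 = 518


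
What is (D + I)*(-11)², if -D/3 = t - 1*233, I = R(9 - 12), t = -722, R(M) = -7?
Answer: 345818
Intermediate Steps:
I = -7
D = 2865 (D = -3*(-722 - 1*233) = -3*(-722 - 233) = -3*(-955) = 2865)
(D + I)*(-11)² = (2865 - 7)*(-11)² = 2858*121 = 345818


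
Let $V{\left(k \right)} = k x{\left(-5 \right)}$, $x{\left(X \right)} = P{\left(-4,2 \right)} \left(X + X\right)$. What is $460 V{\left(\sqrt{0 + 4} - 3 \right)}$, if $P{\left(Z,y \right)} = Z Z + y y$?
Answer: $92000$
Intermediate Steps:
$P{\left(Z,y \right)} = Z^{2} + y^{2}$
$x{\left(X \right)} = 40 X$ ($x{\left(X \right)} = \left(\left(-4\right)^{2} + 2^{2}\right) \left(X + X\right) = \left(16 + 4\right) 2 X = 20 \cdot 2 X = 40 X$)
$V{\left(k \right)} = - 200 k$ ($V{\left(k \right)} = k 40 \left(-5\right) = k \left(-200\right) = - 200 k$)
$460 V{\left(\sqrt{0 + 4} - 3 \right)} = 460 \left(- 200 \left(\sqrt{0 + 4} - 3\right)\right) = 460 \left(- 200 \left(\sqrt{4} - 3\right)\right) = 460 \left(- 200 \left(2 - 3\right)\right) = 460 \left(\left(-200\right) \left(-1\right)\right) = 460 \cdot 200 = 92000$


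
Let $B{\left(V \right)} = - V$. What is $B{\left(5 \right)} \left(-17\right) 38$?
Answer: $3230$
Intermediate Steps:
$B{\left(5 \right)} \left(-17\right) 38 = \left(-1\right) 5 \left(-17\right) 38 = \left(-5\right) \left(-17\right) 38 = 85 \cdot 38 = 3230$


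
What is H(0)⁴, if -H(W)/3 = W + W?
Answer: 0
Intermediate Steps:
H(W) = -6*W (H(W) = -3*(W + W) = -6*W)
H(0)⁴ = (-6*0)⁴ = 0⁴ = 0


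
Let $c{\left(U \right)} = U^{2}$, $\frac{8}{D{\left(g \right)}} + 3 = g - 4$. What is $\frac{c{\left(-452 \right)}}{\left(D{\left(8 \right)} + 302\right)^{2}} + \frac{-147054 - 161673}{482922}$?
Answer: $\frac{1916506433}{1289133450} \approx 1.4867$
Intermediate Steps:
$D{\left(g \right)} = \frac{8}{-7 + g}$ ($D{\left(g \right)} = \frac{8}{-3 + \left(g - 4\right)} = \frac{8}{-3 + \left(-4 + g\right)} = \frac{8}{-7 + g}$)
$\frac{c{\left(-452 \right)}}{\left(D{\left(8 \right)} + 302\right)^{2}} + \frac{-147054 - 161673}{482922} = \frac{\left(-452\right)^{2}}{\left(\frac{8}{-7 + 8} + 302\right)^{2}} + \frac{-147054 - 161673}{482922} = \frac{204304}{\left(\frac{8}{1} + 302\right)^{2}} + \left(-147054 - 161673\right) \frac{1}{482922} = \frac{204304}{\left(8 \cdot 1 + 302\right)^{2}} - \frac{34303}{53658} = \frac{204304}{\left(8 + 302\right)^{2}} - \frac{34303}{53658} = \frac{204304}{310^{2}} - \frac{34303}{53658} = \frac{204304}{96100} - \frac{34303}{53658} = 204304 \cdot \frac{1}{96100} - \frac{34303}{53658} = \frac{51076}{24025} - \frac{34303}{53658} = \frac{1916506433}{1289133450}$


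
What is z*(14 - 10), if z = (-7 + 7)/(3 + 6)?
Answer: 0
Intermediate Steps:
z = 0 (z = 0/9 = 0*(⅑) = 0)
z*(14 - 10) = 0*(14 - 10) = 0*4 = 0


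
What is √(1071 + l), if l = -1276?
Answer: I*√205 ≈ 14.318*I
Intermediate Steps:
√(1071 + l) = √(1071 - 1276) = √(-205) = I*√205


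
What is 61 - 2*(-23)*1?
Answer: 107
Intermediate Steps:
61 - 2*(-23)*1 = 61 + 46*1 = 61 + 46 = 107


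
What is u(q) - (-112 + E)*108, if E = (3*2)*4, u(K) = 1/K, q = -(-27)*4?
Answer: 1026433/108 ≈ 9504.0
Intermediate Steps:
q = 108 (q = -1*(-108) = 108)
E = 24 (E = 6*4 = 24)
u(q) - (-112 + E)*108 = 1/108 - (-112 + 24)*108 = 1/108 - (-88)*108 = 1/108 - 1*(-9504) = 1/108 + 9504 = 1026433/108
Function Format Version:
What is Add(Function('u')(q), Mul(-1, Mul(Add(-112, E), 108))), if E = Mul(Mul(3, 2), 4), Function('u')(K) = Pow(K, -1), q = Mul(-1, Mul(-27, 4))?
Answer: Rational(1026433, 108) ≈ 9504.0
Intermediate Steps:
q = 108 (q = Mul(-1, -108) = 108)
E = 24 (E = Mul(6, 4) = 24)
Add(Function('u')(q), Mul(-1, Mul(Add(-112, E), 108))) = Add(Pow(108, -1), Mul(-1, Mul(Add(-112, 24), 108))) = Add(Rational(1, 108), Mul(-1, Mul(-88, 108))) = Add(Rational(1, 108), Mul(-1, -9504)) = Add(Rational(1, 108), 9504) = Rational(1026433, 108)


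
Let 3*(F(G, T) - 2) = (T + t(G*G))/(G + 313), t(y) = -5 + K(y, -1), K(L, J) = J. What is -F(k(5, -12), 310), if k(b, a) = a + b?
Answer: -1070/459 ≈ -2.3312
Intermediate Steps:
t(y) = -6 (t(y) = -5 - 1 = -6)
F(G, T) = 2 + (-6 + T)/(3*(313 + G)) (F(G, T) = 2 + ((T - 6)/(G + 313))/3 = 2 + ((-6 + T)/(313 + G))/3 = 2 + (-6 + T)/(3*(313 + G)))
-F(k(5, -12), 310) = -(1872 + 310 + 6*(-12 + 5))/(3*(313 + (-12 + 5))) = -(1872 + 310 + 6*(-7))/(3*(313 - 7)) = -(1872 + 310 - 42)/(3*306) = -2140/(3*306) = -1*1070/459 = -1070/459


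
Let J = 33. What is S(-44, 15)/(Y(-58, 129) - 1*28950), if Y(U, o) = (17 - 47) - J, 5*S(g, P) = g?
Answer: 44/145065 ≈ 0.00030331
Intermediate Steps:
S(g, P) = g/5
Y(U, o) = -63 (Y(U, o) = (17 - 47) - 1*33 = -30 - 33 = -63)
S(-44, 15)/(Y(-58, 129) - 1*28950) = ((1/5)*(-44))/(-63 - 1*28950) = -44/(5*(-63 - 28950)) = -44/5/(-29013) = -44/5*(-1/29013) = 44/145065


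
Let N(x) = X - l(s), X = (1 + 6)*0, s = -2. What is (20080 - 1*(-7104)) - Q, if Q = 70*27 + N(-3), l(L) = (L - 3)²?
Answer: 25319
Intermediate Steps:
l(L) = (-3 + L)²
X = 0 (X = 7*0 = 0)
N(x) = -25 (N(x) = 0 - (-3 - 2)² = 0 - 1*(-5)² = 0 - 1*25 = 0 - 25 = -25)
Q = 1865 (Q = 70*27 - 25 = 1890 - 25 = 1865)
(20080 - 1*(-7104)) - Q = (20080 - 1*(-7104)) - 1*1865 = (20080 + 7104) - 1865 = 27184 - 1865 = 25319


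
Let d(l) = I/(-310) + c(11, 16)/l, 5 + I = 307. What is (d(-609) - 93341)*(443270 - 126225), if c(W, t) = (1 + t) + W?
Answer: -79813995257078/2697 ≈ -2.9594e+10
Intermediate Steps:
I = 302 (I = -5 + 307 = 302)
c(W, t) = 1 + W + t
d(l) = -151/155 + 28/l (d(l) = 302/(-310) + (1 + 11 + 16)/l = 302*(-1/310) + 28/l = -151/155 + 28/l)
(d(-609) - 93341)*(443270 - 126225) = ((-151/155 + 28/(-609)) - 93341)*(443270 - 126225) = ((-151/155 + 28*(-1/609)) - 93341)*317045 = ((-151/155 - 4/87) - 93341)*317045 = (-13757/13485 - 93341)*317045 = -1258717142/13485*317045 = -79813995257078/2697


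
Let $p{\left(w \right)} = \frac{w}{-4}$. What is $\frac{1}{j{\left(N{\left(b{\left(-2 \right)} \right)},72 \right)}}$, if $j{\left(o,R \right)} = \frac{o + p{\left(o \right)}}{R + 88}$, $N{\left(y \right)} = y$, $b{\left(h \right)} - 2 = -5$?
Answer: $- \frac{640}{9} \approx -71.111$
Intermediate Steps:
$p{\left(w \right)} = - \frac{w}{4}$ ($p{\left(w \right)} = w \left(- \frac{1}{4}\right) = - \frac{w}{4}$)
$b{\left(h \right)} = -3$ ($b{\left(h \right)} = 2 - 5 = -3$)
$j{\left(o,R \right)} = \frac{3 o}{4 \left(88 + R\right)}$ ($j{\left(o,R \right)} = \frac{o - \frac{o}{4}}{R + 88} = \frac{\frac{3}{4} o}{88 + R} = \frac{3 o}{4 \left(88 + R\right)}$)
$\frac{1}{j{\left(N{\left(b{\left(-2 \right)} \right)},72 \right)}} = \frac{1}{\frac{3}{4} \left(-3\right) \frac{1}{88 + 72}} = \frac{1}{\frac{3}{4} \left(-3\right) \frac{1}{160}} = \frac{1}{- \frac{9}{640}} = - \frac{640}{9}$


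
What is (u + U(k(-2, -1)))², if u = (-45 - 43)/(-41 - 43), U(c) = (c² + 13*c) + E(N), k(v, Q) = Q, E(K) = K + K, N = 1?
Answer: 35344/441 ≈ 80.145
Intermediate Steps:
E(K) = 2*K
U(c) = 2 + c² + 13*c (U(c) = (c² + 13*c) + 2*1 = (c² + 13*c) + 2 = 2 + c² + 13*c)
u = 22/21 (u = -88/(-84) = -88*(-1/84) = 22/21 ≈ 1.0476)
(u + U(k(-2, -1)))² = (22/21 + (2 + (-1)² + 13*(-1)))² = (22/21 + (2 + 1 - 13))² = (22/21 - 10)² = (-188/21)² = 35344/441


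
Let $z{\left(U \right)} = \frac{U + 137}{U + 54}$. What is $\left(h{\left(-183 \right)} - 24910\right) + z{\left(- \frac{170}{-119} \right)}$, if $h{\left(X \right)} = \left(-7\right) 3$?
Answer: $- \frac{9672259}{388} \approx -24929.0$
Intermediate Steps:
$h{\left(X \right)} = -21$
$z{\left(U \right)} = \frac{137 + U}{54 + U}$
$\left(h{\left(-183 \right)} - 24910\right) + z{\left(- \frac{170}{-119} \right)} = \left(-21 - 24910\right) + \frac{137 - \frac{170}{-119}}{54 - \frac{170}{-119}} = -24931 + \frac{137 - - \frac{10}{7}}{54 - - \frac{10}{7}} = -24931 + \frac{137 + \frac{10}{7}}{54 + \frac{10}{7}} = -24931 + \frac{1}{\frac{388}{7}} \cdot \frac{969}{7} = -24931 + \frac{7}{388} \cdot \frac{969}{7} = -24931 + \frac{969}{388} = - \frac{9672259}{388}$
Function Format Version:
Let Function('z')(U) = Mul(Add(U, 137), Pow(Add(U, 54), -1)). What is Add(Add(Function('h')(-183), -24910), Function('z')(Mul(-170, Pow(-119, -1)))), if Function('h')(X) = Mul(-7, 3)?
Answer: Rational(-9672259, 388) ≈ -24929.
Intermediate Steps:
Function('h')(X) = -21
Function('z')(U) = Mul(Pow(Add(54, U), -1), Add(137, U)) (Function('z')(U) = Mul(Add(137, U), Pow(Add(54, U), -1)) = Mul(Pow(Add(54, U), -1), Add(137, U)))
Add(Add(Function('h')(-183), -24910), Function('z')(Mul(-170, Pow(-119, -1)))) = Add(Add(-21, -24910), Mul(Pow(Add(54, Mul(-170, Pow(-119, -1))), -1), Add(137, Mul(-170, Pow(-119, -1))))) = Add(-24931, Mul(Pow(Add(54, Mul(-170, Rational(-1, 119))), -1), Add(137, Mul(-170, Rational(-1, 119))))) = Add(-24931, Mul(Pow(Add(54, Rational(10, 7)), -1), Add(137, Rational(10, 7)))) = Add(-24931, Mul(Pow(Rational(388, 7), -1), Rational(969, 7))) = Add(-24931, Mul(Rational(7, 388), Rational(969, 7))) = Add(-24931, Rational(969, 388)) = Rational(-9672259, 388)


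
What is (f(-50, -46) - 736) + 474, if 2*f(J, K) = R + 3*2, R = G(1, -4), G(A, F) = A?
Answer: -517/2 ≈ -258.50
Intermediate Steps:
R = 1
f(J, K) = 7/2 (f(J, K) = (1 + 3*2)/2 = (1 + 6)/2 = (½)*7 = 7/2)
(f(-50, -46) - 736) + 474 = (7/2 - 736) + 474 = -1465/2 + 474 = -517/2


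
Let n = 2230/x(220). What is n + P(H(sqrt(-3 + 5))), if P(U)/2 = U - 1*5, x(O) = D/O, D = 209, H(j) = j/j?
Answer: 44448/19 ≈ 2339.4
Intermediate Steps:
H(j) = 1
x(O) = 209/O
P(U) = -10 + 2*U (P(U) = 2*(U - 1*5) = 2*(U - 5) = 2*(-5 + U) = -10 + 2*U)
n = 44600/19 (n = 2230/((209/220)) = 2230/((209*(1/220))) = 2230/(19/20) = 2230*(20/19) = 44600/19 ≈ 2347.4)
n + P(H(sqrt(-3 + 5))) = 44600/19 + (-10 + 2*1) = 44600/19 + (-10 + 2) = 44600/19 - 8 = 44448/19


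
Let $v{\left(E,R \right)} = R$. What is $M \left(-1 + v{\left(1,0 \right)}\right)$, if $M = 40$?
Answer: $-40$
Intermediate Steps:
$M \left(-1 + v{\left(1,0 \right)}\right) = 40 \left(-1 + 0\right) = 40 \left(-1\right) = -40$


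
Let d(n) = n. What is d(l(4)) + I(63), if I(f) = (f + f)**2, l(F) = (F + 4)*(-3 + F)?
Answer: 15884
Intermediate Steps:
l(F) = (-3 + F)*(4 + F) (l(F) = (4 + F)*(-3 + F) = (-3 + F)*(4 + F))
I(f) = 4*f**2 (I(f) = (2*f)**2 = 4*f**2)
d(l(4)) + I(63) = (-12 + 4 + 4**2) + 4*63**2 = (-12 + 4 + 16) + 4*3969 = 8 + 15876 = 15884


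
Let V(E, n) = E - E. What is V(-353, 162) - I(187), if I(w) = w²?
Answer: -34969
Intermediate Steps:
V(E, n) = 0
V(-353, 162) - I(187) = 0 - 1*187² = 0 - 1*34969 = 0 - 34969 = -34969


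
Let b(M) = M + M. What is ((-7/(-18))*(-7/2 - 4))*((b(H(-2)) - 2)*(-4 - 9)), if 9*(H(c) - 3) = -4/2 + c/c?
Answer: 7735/54 ≈ 143.24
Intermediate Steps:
H(c) = 26/9 (H(c) = 3 + (-4/2 + c/c)/9 = 3 + (-4*½ + 1)/9 = 3 + (-2 + 1)/9 = 3 + (⅑)*(-1) = 3 - ⅑ = 26/9)
b(M) = 2*M
((-7/(-18))*(-7/2 - 4))*((b(H(-2)) - 2)*(-4 - 9)) = ((-7/(-18))*(-7/2 - 4))*((2*(26/9) - 2)*(-4 - 9)) = ((-7*(-1/18))*(-7*½ - 4))*((52/9 - 2)*(-13)) = (7*(-7/2 - 4)/18)*((34/9)*(-13)) = ((7/18)*(-15/2))*(-442/9) = -35/12*(-442/9) = 7735/54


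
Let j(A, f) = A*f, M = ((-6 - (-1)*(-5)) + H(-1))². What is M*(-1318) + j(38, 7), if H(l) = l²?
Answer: -131534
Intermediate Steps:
M = 100 (M = ((-6 - (-1)*(-5)) + (-1)²)² = ((-6 - 1*5) + 1)² = ((-6 - 5) + 1)² = (-11 + 1)² = (-10)² = 100)
M*(-1318) + j(38, 7) = 100*(-1318) + 38*7 = -131800 + 266 = -131534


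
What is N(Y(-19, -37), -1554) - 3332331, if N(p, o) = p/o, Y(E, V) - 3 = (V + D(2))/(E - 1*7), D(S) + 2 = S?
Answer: -134639501839/40404 ≈ -3.3323e+6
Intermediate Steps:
D(S) = -2 + S
Y(E, V) = 3 + V/(-7 + E) (Y(E, V) = 3 + (V + (-2 + 2))/(E - 1*7) = 3 + (V + 0)/(E - 7) = 3 + V/(-7 + E))
N(Y(-19, -37), -1554) - 3332331 = ((-21 - 37 + 3*(-19))/(-7 - 19))/(-1554) - 3332331 = ((-21 - 37 - 57)/(-26))*(-1/1554) - 3332331 = -1/26*(-115)*(-1/1554) - 3332331 = (115/26)*(-1/1554) - 3332331 = -115/40404 - 3332331 = -134639501839/40404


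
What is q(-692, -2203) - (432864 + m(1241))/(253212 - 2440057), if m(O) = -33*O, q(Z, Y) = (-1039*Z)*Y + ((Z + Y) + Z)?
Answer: -3463818478051684/2186845 ≈ -1.5839e+9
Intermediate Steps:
q(Z, Y) = Y + 2*Z - 1039*Y*Z (q(Z, Y) = -1039*Y*Z + ((Y + Z) + Z) = -1039*Y*Z + (Y + 2*Z) = Y + 2*Z - 1039*Y*Z)
q(-692, -2203) - (432864 + m(1241))/(253212 - 2440057) = (-2203 + 2*(-692) - 1039*(-2203)*(-692)) - (432864 - 33*1241)/(253212 - 2440057) = (-2203 - 1384 - 1583930564) - (432864 - 40953)/(-2186845) = -1583934151 - 391911*(-1)/2186845 = -1583934151 - 1*(-391911/2186845) = -1583934151 + 391911/2186845 = -3463818478051684/2186845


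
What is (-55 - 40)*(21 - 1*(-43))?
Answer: -6080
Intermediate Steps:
(-55 - 40)*(21 - 1*(-43)) = -95*(21 + 43) = -95*64 = -6080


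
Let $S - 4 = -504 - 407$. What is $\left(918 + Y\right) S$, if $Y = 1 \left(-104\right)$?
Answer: $-738298$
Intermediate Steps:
$Y = -104$
$S = -907$ ($S = 4 - 911 = -907$)
$\left(918 + Y\right) S = \left(918 - 104\right) \left(-907\right) = 814 \left(-907\right) = -738298$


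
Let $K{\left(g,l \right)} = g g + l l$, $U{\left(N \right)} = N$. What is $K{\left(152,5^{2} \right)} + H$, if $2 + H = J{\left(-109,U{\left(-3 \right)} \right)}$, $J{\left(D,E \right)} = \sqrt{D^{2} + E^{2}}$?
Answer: $23727 + \sqrt{11890} \approx 23836.0$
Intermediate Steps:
$H = -2 + \sqrt{11890}$ ($H = -2 + \sqrt{\left(-109\right)^{2} + \left(-3\right)^{2}} = -2 + \sqrt{11881 + 9} = -2 + \sqrt{11890} \approx 107.04$)
$K{\left(g,l \right)} = g^{2} + l^{2}$
$K{\left(152,5^{2} \right)} + H = \left(152^{2} + \left(5^{2}\right)^{2}\right) - \left(2 - \sqrt{11890}\right) = \left(23104 + 25^{2}\right) - \left(2 - \sqrt{11890}\right) = \left(23104 + 625\right) - \left(2 - \sqrt{11890}\right) = 23729 - \left(2 - \sqrt{11890}\right) = 23727 + \sqrt{11890}$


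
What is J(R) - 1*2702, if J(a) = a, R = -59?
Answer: -2761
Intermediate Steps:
J(R) - 1*2702 = -59 - 1*2702 = -59 - 2702 = -2761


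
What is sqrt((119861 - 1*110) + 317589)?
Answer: 2*sqrt(109335) ≈ 661.32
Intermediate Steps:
sqrt((119861 - 1*110) + 317589) = sqrt((119861 - 110) + 317589) = sqrt(119751 + 317589) = sqrt(437340) = 2*sqrt(109335)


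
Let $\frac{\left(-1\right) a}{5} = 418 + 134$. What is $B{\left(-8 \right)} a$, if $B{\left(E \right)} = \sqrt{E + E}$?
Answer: $- 11040 i \approx - 11040.0 i$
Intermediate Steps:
$a = -2760$ ($a = - 5 \left(418 + 134\right) = \left(-5\right) 552 = -2760$)
$B{\left(E \right)} = \sqrt{2} \sqrt{E}$ ($B{\left(E \right)} = \sqrt{2 E} = \sqrt{2} \sqrt{E}$)
$B{\left(-8 \right)} a = \sqrt{2} \sqrt{-8} \left(-2760\right) = \sqrt{2} \cdot 2 i \sqrt{2} \left(-2760\right) = 4 i \left(-2760\right) = - 11040 i$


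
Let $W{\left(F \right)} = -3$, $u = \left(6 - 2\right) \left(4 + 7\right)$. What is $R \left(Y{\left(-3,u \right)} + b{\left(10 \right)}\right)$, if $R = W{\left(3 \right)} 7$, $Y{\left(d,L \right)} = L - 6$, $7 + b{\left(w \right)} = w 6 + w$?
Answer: $-2121$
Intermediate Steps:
$u = 44$ ($u = 4 \cdot 11 = 44$)
$b{\left(w \right)} = -7 + 7 w$ ($b{\left(w \right)} = -7 + \left(w 6 + w\right) = -7 + \left(6 w + w\right) = -7 + 7 w$)
$Y{\left(d,L \right)} = -6 + L$ ($Y{\left(d,L \right)} = L - 6 = -6 + L$)
$R = -21$ ($R = \left(-3\right) 7 = -21$)
$R \left(Y{\left(-3,u \right)} + b{\left(10 \right)}\right) = - 21 \left(\left(-6 + 44\right) + \left(-7 + 7 \cdot 10\right)\right) = - 21 \left(38 + \left(-7 + 70\right)\right) = - 21 \left(38 + 63\right) = \left(-21\right) 101 = -2121$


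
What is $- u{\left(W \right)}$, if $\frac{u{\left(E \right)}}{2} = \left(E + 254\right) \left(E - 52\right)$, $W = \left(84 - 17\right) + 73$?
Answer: $-69344$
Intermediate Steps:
$W = 140$ ($W = 67 + 73 = 140$)
$u{\left(E \right)} = 2 \left(-52 + E\right) \left(254 + E\right)$ ($u{\left(E \right)} = 2 \left(E + 254\right) \left(E - 52\right) = 2 \left(254 + E\right) \left(-52 + E\right) = 2 \left(-52 + E\right) \left(254 + E\right)$)
$- u{\left(W \right)} = - (-26416 + 2 \cdot 140^{2} + 404 \cdot 140) = - (-26416 + 2 \cdot 19600 + 56560) = - (-26416 + 39200 + 56560) = \left(-1\right) 69344 = -69344$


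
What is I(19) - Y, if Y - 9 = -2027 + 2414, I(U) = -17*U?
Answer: -719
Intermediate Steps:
Y = 396 (Y = 9 + (-2027 + 2414) = 9 + 387 = 396)
I(19) - Y = -17*19 - 1*396 = -323 - 396 = -719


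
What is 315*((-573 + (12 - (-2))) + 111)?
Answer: -141120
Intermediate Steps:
315*((-573 + (12 - (-2))) + 111) = 315*((-573 + (12 - 1*(-2))) + 111) = 315*((-573 + (12 + 2)) + 111) = 315*((-573 + 14) + 111) = 315*(-559 + 111) = 315*(-448) = -141120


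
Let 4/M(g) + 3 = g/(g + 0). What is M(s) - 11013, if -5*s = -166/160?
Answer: -11015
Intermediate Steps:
s = 83/400 (s = -(-166)/(5*160) = -⅕*(-83/80) = 83/400 ≈ 0.20750)
M(g) = -2 (M(g) = 4/(-3 + g/(g + 0)) = 4/(-3 + g/g) = 4/(-3 + 1) = 4/(-2) = 4*(-½) = -2)
M(s) - 11013 = -2 - 11013 = -11015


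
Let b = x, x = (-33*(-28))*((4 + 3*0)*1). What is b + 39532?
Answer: 43228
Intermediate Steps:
x = 3696 (x = 924*((4 + 0)*1) = 924*(4*1) = 924*4 = 3696)
b = 3696
b + 39532 = 3696 + 39532 = 43228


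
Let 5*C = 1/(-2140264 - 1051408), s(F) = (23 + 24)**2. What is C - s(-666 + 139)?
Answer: -35252017241/15958360 ≈ -2209.0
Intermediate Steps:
s(F) = 2209 (s(F) = 47**2 = 2209)
C = -1/15958360 (C = 1/(5*(-2140264 - 1051408)) = (1/5)/(-3191672) = (1/5)*(-1/3191672) = -1/15958360 ≈ -6.2663e-8)
C - s(-666 + 139) = -1/15958360 - 1*2209 = -1/15958360 - 2209 = -35252017241/15958360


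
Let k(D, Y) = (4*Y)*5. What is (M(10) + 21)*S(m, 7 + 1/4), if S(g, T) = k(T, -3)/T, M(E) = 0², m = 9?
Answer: -5040/29 ≈ -173.79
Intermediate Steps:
M(E) = 0
k(D, Y) = 20*Y
S(g, T) = -60/T (S(g, T) = (20*(-3))/T = -60/T)
(M(10) + 21)*S(m, 7 + 1/4) = (0 + 21)*(-60/(7 + 1/4)) = 21*(-60/(7 + ¼)) = 21*(-60/29/4) = 21*(-60*4/29) = 21*(-240/29) = -5040/29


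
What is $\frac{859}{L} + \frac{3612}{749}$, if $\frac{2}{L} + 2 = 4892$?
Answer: $\frac{224727801}{107} \approx 2.1003 \cdot 10^{6}$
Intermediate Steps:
$L = \frac{1}{2445}$ ($L = \frac{2}{-2 + 4892} = \frac{2}{4890} = 2 \cdot \frac{1}{4890} = \frac{1}{2445} \approx 0.000409$)
$\frac{859}{L} + \frac{3612}{749} = 859 \frac{1}{\frac{1}{2445}} + \frac{3612}{749} = 859 \cdot 2445 + 3612 \cdot \frac{1}{749} = 2100255 + \frac{516}{107} = \frac{224727801}{107}$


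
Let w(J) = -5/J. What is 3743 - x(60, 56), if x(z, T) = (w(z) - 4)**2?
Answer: 536591/144 ≈ 3726.3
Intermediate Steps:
x(z, T) = (-4 - 5/z)**2 (x(z, T) = (-5/z - 4)**2 = (-4 - 5/z)**2)
3743 - x(60, 56) = 3743 - (5 + 4*60)**2/60**2 = 3743 - (5 + 240)**2/3600 = 3743 - 245**2/3600 = 3743 - 60025/3600 = 3743 - 1*2401/144 = 3743 - 2401/144 = 536591/144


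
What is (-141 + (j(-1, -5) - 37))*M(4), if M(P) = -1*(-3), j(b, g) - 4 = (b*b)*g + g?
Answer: -552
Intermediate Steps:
j(b, g) = 4 + g + g*b² (j(b, g) = 4 + ((b*b)*g + g) = 4 + (b²*g + g) = 4 + (g*b² + g) = 4 + (g + g*b²) = 4 + g + g*b²)
M(P) = 3
(-141 + (j(-1, -5) - 37))*M(4) = (-141 + ((4 - 5 - 5*(-1)²) - 37))*3 = (-141 + ((4 - 5 - 5*1) - 37))*3 = (-141 + ((4 - 5 - 5) - 37))*3 = (-141 + (-6 - 37))*3 = (-141 - 43)*3 = -184*3 = -552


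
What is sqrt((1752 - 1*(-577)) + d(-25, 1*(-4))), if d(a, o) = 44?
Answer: sqrt(2373) ≈ 48.713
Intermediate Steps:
sqrt((1752 - 1*(-577)) + d(-25, 1*(-4))) = sqrt((1752 - 1*(-577)) + 44) = sqrt((1752 + 577) + 44) = sqrt(2329 + 44) = sqrt(2373)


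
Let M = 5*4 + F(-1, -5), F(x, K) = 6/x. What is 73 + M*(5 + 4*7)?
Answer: 535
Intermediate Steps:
M = 14 (M = 5*4 + 6/(-1) = 20 + 6*(-1) = 20 - 6 = 14)
73 + M*(5 + 4*7) = 73 + 14*(5 + 4*7) = 73 + 14*(5 + 28) = 73 + 14*33 = 73 + 462 = 535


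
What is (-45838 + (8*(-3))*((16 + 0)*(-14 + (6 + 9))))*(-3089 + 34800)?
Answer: -1465745842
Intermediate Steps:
(-45838 + (8*(-3))*((16 + 0)*(-14 + (6 + 9))))*(-3089 + 34800) = (-45838 - 384*(-14 + 15))*31711 = (-45838 - 384)*31711 = -46222*31711 = -1465745842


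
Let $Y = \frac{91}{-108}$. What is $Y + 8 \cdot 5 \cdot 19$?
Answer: $\frac{81989}{108} \approx 759.16$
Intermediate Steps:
$Y = - \frac{91}{108}$ ($Y = 91 \left(- \frac{1}{108}\right) = - \frac{91}{108} \approx -0.84259$)
$Y + 8 \cdot 5 \cdot 19 = - \frac{91}{108} + 8 \cdot 5 \cdot 19 = - \frac{91}{108} + 8 \cdot 95 = - \frac{91}{108} + 760 = \frac{81989}{108}$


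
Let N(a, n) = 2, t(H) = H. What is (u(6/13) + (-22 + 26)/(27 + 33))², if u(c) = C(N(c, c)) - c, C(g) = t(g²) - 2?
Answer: 97969/38025 ≈ 2.5764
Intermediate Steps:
C(g) = -2 + g² (C(g) = g² - 2 = -2 + g²)
u(c) = 2 - c (u(c) = (-2 + 2²) - c = (-2 + 4) - c = 2 - c)
(u(6/13) + (-22 + 26)/(27 + 33))² = ((2 - 6/13) + (-22 + 26)/(27 + 33))² = ((2 - 6/13) + 4/60)² = ((2 - 1*6/13) + 4*(1/60))² = ((2 - 6/13) + 1/15)² = (20/13 + 1/15)² = (313/195)² = 97969/38025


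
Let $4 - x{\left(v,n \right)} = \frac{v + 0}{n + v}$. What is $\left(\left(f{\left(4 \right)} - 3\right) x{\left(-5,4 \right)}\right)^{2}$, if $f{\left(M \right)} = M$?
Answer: $1$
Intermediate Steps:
$x{\left(v,n \right)} = 4 - \frac{v}{n + v}$ ($x{\left(v,n \right)} = 4 - \frac{v + 0}{n + v} = 4 - \frac{v}{n + v}$)
$\left(\left(f{\left(4 \right)} - 3\right) x{\left(-5,4 \right)}\right)^{2} = \left(\left(4 - 3\right) \frac{3 \left(-5\right) + 4 \cdot 4}{4 - 5}\right)^{2} = \left(1 \frac{-15 + 16}{-1}\right)^{2} = \left(1 \left(\left(-1\right) 1\right)\right)^{2} = \left(1 \left(-1\right)\right)^{2} = \left(-1\right)^{2} = 1$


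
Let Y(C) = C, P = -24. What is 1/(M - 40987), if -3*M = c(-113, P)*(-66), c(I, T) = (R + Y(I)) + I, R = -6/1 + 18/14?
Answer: -7/322439 ≈ -2.1710e-5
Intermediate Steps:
R = -33/7 (R = -6*1 + 18*(1/14) = -6 + 9/7 = -33/7 ≈ -4.7143)
c(I, T) = -33/7 + 2*I (c(I, T) = (-33/7 + I) + I = -33/7 + 2*I)
M = -35530/7 (M = -(-33/7 + 2*(-113))*(-66)/3 = -(-33/7 - 226)*(-66)/3 = -(-1615)*(-66)/21 = -⅓*106590/7 = -35530/7 ≈ -5075.7)
1/(M - 40987) = 1/(-35530/7 - 40987) = 1/(-322439/7) = -7/322439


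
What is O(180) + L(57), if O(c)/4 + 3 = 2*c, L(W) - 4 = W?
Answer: 1489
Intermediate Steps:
L(W) = 4 + W
O(c) = -12 + 8*c (O(c) = -12 + 4*(2*c) = -12 + 8*c)
O(180) + L(57) = (-12 + 8*180) + (4 + 57) = (-12 + 1440) + 61 = 1428 + 61 = 1489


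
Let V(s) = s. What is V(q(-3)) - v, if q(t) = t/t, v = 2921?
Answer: -2920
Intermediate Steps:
q(t) = 1
V(q(-3)) - v = 1 - 1*2921 = 1 - 2921 = -2920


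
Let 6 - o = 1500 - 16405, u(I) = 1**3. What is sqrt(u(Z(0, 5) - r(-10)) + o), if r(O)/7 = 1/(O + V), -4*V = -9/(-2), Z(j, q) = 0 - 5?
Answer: 8*sqrt(233) ≈ 122.11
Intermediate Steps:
Z(j, q) = -5
V = -9/8 (V = -(-9)/(4*(-2)) = -(-9)*(-1)/(4*2) = -1/4*9/2 = -9/8 ≈ -1.1250)
r(O) = 7/(-9/8 + O) (r(O) = 7/(O - 9/8) = 7/(-9/8 + O))
u(I) = 1
o = 14911 (o = 6 - (1500 - 16405) = 6 - 1*(-14905) = 6 + 14905 = 14911)
sqrt(u(Z(0, 5) - r(-10)) + o) = sqrt(1 + 14911) = sqrt(14912) = 8*sqrt(233)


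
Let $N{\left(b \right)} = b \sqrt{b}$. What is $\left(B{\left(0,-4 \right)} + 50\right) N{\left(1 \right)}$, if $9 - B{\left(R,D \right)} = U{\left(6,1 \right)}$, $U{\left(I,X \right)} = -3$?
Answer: $62$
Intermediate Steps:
$N{\left(b \right)} = b^{\frac{3}{2}}$
$B{\left(R,D \right)} = 12$ ($B{\left(R,D \right)} = 9 - -3 = 9 + 3 = 12$)
$\left(B{\left(0,-4 \right)} + 50\right) N{\left(1 \right)} = \left(12 + 50\right) 1^{\frac{3}{2}} = 62 \cdot 1 = 62$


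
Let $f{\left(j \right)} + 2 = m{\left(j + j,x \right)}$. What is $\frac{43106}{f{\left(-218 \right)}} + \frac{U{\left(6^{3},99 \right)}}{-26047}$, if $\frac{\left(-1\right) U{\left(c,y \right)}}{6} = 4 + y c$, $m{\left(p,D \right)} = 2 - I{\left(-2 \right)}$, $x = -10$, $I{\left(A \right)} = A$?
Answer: $\frac{561519319}{26047} \approx 21558.0$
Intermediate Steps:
$m{\left(p,D \right)} = 4$ ($m{\left(p,D \right)} = 2 - -2 = 2 + 2 = 4$)
$U{\left(c,y \right)} = -24 - 6 c y$ ($U{\left(c,y \right)} = - 6 \left(4 + y c\right) = - 6 \left(4 + c y\right) = -24 - 6 c y$)
$f{\left(j \right)} = 2$ ($f{\left(j \right)} = -2 + 4 = 2$)
$\frac{43106}{f{\left(-218 \right)}} + \frac{U{\left(6^{3},99 \right)}}{-26047} = \frac{43106}{2} + \frac{-24 - 6 \cdot 6^{3} \cdot 99}{-26047} = 43106 \cdot \frac{1}{2} + \left(-24 - 1296 \cdot 99\right) \left(- \frac{1}{26047}\right) = 21553 + \left(-24 - 128304\right) \left(- \frac{1}{26047}\right) = 21553 - - \frac{128328}{26047} = 21553 + \frac{128328}{26047} = \frac{561519319}{26047}$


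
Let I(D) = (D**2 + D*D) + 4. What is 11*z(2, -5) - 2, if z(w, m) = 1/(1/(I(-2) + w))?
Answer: 152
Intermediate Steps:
I(D) = 4 + 2*D**2 (I(D) = (D**2 + D**2) + 4 = 2*D**2 + 4 = 4 + 2*D**2)
z(w, m) = 12 + w (z(w, m) = 1/(1/((4 + 2*(-2)**2) + w)) = 1/(1/((4 + 2*4) + w)) = 1/(1/((4 + 8) + w)) = 1/(1/(12 + w)) = 12 + w)
11*z(2, -5) - 2 = 11*(12 + 2) - 2 = 11*14 - 2 = 154 - 2 = 152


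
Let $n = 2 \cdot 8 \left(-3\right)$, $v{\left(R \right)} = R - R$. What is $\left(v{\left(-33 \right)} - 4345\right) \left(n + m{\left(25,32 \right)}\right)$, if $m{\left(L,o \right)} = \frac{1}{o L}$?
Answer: $\frac{33368731}{160} \approx 2.0855 \cdot 10^{5}$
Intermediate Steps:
$v{\left(R \right)} = 0$
$m{\left(L,o \right)} = \frac{1}{L o}$
$n = -48$ ($n = 16 \left(-3\right) = -48$)
$\left(v{\left(-33 \right)} - 4345\right) \left(n + m{\left(25,32 \right)}\right) = \left(0 - 4345\right) \left(-48 + \frac{1}{25 \cdot 32}\right) = - 4345 \left(-48 + \frac{1}{25} \cdot \frac{1}{32}\right) = - 4345 \left(-48 + \frac{1}{800}\right) = \left(-4345\right) \left(- \frac{38399}{800}\right) = \frac{33368731}{160}$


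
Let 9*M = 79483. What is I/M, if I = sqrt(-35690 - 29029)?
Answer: 81*I*sqrt(799)/79483 ≈ 0.028806*I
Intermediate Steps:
I = 9*I*sqrt(799) (I = sqrt(-64719) = 9*I*sqrt(799) ≈ 254.4*I)
M = 79483/9 (M = (1/9)*79483 = 79483/9 ≈ 8831.4)
I/M = (9*I*sqrt(799))/(79483/9) = (9*I*sqrt(799))*(9/79483) = 81*I*sqrt(799)/79483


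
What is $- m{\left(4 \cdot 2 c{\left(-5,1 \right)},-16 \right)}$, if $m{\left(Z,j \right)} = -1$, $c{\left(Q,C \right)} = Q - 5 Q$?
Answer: $1$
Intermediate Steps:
$c{\left(Q,C \right)} = - 4 Q$
$- m{\left(4 \cdot 2 c{\left(-5,1 \right)},-16 \right)} = \left(-1\right) \left(-1\right) = 1$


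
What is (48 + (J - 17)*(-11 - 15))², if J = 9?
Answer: 65536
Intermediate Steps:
(48 + (J - 17)*(-11 - 15))² = (48 + (9 - 17)*(-11 - 15))² = (48 - 8*(-26))² = (48 + 208)² = 256² = 65536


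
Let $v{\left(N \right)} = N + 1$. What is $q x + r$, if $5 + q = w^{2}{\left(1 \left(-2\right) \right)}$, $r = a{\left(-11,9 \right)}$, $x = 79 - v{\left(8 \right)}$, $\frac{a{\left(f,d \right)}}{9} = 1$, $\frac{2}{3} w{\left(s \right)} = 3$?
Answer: $\frac{2153}{2} \approx 1076.5$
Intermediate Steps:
$w{\left(s \right)} = \frac{9}{2}$ ($w{\left(s \right)} = \frac{3}{2} \cdot 3 = \frac{9}{2}$)
$a{\left(f,d \right)} = 9$ ($a{\left(f,d \right)} = 9 \cdot 1 = 9$)
$v{\left(N \right)} = 1 + N$
$x = 70$ ($x = 79 - \left(1 + 8\right) = 79 - 9 = 70$)
$r = 9$
$q = \frac{61}{4}$ ($q = -5 + \left(\frac{9}{2}\right)^{2} = -5 + \frac{81}{4} = \frac{61}{4} \approx 15.25$)
$q x + r = \frac{61}{4} \cdot 70 + 9 = \frac{2135}{2} + 9 = \frac{2153}{2}$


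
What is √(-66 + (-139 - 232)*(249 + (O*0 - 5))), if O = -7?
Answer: I*√90590 ≈ 300.98*I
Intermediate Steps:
√(-66 + (-139 - 232)*(249 + (O*0 - 5))) = √(-66 + (-139 - 232)*(249 + (-7*0 - 5))) = √(-66 - 371*(249 + (0 - 5))) = √(-66 - 371*(249 - 5)) = √(-66 - 371*244) = √(-66 - 90524) = √(-90590) = I*√90590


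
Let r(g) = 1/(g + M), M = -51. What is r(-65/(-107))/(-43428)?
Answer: 107/234163776 ≈ 4.5695e-7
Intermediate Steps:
r(g) = 1/(-51 + g) (r(g) = 1/(g - 51) = 1/(-51 + g))
r(-65/(-107))/(-43428) = 1/(-51 - 65/(-107)*(-43428)) = -1/43428/(-51 - 65*(-1/107)) = -1/43428/(-51 + 65/107) = -1/43428/(-5392/107) = -107/5392*(-1/43428) = 107/234163776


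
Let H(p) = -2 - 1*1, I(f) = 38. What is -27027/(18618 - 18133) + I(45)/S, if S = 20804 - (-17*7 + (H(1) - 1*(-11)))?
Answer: -22610051/405751 ≈ -55.724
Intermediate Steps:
H(p) = -3 (H(p) = -2 - 1 = -3)
S = 20915 (S = 20804 - (-17*7 + (-3 - 1*(-11))) = 20804 - (-119 + (-3 + 11)) = 20804 - (-119 + 8) = 20804 - 1*(-111) = 20804 + 111 = 20915)
-27027/(18618 - 18133) + I(45)/S = -27027/(18618 - 18133) + 38/20915 = -27027/485 + 38*(1/20915) = -27027*1/485 + 38/20915 = -27027/485 + 38/20915 = -22610051/405751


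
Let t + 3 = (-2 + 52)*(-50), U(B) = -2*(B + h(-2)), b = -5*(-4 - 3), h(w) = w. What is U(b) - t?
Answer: 2437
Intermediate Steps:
b = 35 (b = -5*(-7) = 35)
U(B) = 4 - 2*B (U(B) = -2*(B - 2) = -2*(-2 + B) = 4 - 2*B)
t = -2503 (t = -3 + (-2 + 52)*(-50) = -3 + 50*(-50) = -3 - 2500 = -2503)
U(b) - t = (4 - 2*35) - 1*(-2503) = (4 - 70) + 2503 = -66 + 2503 = 2437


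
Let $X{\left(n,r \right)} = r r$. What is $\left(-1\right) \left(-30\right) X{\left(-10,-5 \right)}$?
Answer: $750$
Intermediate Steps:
$X{\left(n,r \right)} = r^{2}$
$\left(-1\right) \left(-30\right) X{\left(-10,-5 \right)} = \left(-1\right) \left(-30\right) \left(-5\right)^{2} = 30 \cdot 25 = 750$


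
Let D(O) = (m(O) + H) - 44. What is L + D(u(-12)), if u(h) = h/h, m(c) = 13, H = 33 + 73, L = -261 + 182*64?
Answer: 11462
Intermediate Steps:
L = 11387 (L = -261 + 11648 = 11387)
H = 106
u(h) = 1
D(O) = 75 (D(O) = (13 + 106) - 44 = 119 - 44 = 75)
L + D(u(-12)) = 11387 + 75 = 11462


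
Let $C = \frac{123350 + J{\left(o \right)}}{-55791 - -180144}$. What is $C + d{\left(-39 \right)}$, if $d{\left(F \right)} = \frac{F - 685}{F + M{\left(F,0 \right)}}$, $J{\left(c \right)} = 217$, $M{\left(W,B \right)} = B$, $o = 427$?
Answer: $\frac{10538965}{538863} \approx 19.558$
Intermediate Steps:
$C = \frac{41189}{41451}$ ($C = \frac{123350 + 217}{-55791 - -180144} = \frac{123567}{-55791 + 180144} = \frac{123567}{124353} = 123567 \cdot \frac{1}{124353} = \frac{41189}{41451} \approx 0.99368$)
$d{\left(F \right)} = \frac{-685 + F}{F}$ ($d{\left(F \right)} = \frac{F - 685}{F + 0} = \frac{-685 + F}{F}$)
$C + d{\left(-39 \right)} = \frac{41189}{41451} + \frac{-685 - 39}{-39} = \frac{41189}{41451} - - \frac{724}{39} = \frac{41189}{41451} + \frac{724}{39} = \frac{10538965}{538863}$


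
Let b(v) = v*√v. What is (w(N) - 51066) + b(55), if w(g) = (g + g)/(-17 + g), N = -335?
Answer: -8987281/176 + 55*√55 ≈ -50656.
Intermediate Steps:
b(v) = v^(3/2)
w(g) = 2*g/(-17 + g) (w(g) = (2*g)/(-17 + g) = 2*g/(-17 + g))
(w(N) - 51066) + b(55) = (2*(-335)/(-17 - 335) - 51066) + 55^(3/2) = (2*(-335)/(-352) - 51066) + 55*√55 = (2*(-335)*(-1/352) - 51066) + 55*√55 = (335/176 - 51066) + 55*√55 = -8987281/176 + 55*√55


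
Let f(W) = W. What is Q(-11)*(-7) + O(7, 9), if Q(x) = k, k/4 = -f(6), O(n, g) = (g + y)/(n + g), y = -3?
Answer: 1347/8 ≈ 168.38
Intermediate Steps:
O(n, g) = (-3 + g)/(g + n) (O(n, g) = (g - 3)/(n + g) = (-3 + g)/(g + n))
k = -24 (k = 4*(-1*6) = 4*(-6) = -24)
Q(x) = -24
Q(-11)*(-7) + O(7, 9) = -24*(-7) + (-3 + 9)/(9 + 7) = 168 + 6/16 = 168 + (1/16)*6 = 168 + 3/8 = 1347/8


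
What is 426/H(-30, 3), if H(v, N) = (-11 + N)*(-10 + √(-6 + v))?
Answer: 1065/272 + 639*I/272 ≈ 3.9154 + 2.3493*I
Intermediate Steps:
426/H(-30, 3) = 426/(110 - 11*√(-6 - 30) - 10*3 + 3*√(-6 - 30)) = 426/(110 - 66*I - 30 + 3*√(-36)) = 426/(110 - 66*I - 30 + 3*(6*I)) = 426/(110 - 66*I - 30 + 18*I) = 426/(80 - 48*I) = 426*((80 + 48*I)/8704) = 213*(80 + 48*I)/4352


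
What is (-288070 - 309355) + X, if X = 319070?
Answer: -278355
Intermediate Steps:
(-288070 - 309355) + X = (-288070 - 309355) + 319070 = -597425 + 319070 = -278355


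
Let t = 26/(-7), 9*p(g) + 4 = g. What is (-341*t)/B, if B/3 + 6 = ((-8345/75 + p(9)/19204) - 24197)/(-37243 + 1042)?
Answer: -92455180491960/1166888542519 ≈ -79.232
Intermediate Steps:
p(g) = -4/9 + g/9
t = -26/7 (t = 26*(-⅐) = -26/7 ≈ -3.7143)
B = -166698363217/10428060060 (B = -18 + 3*(((-8345/75 + (-4/9 + (⅑)*9)/19204) - 24197)/(-37243 + 1042)) = -18 + 3*(((-8345*1/75 + (-4/9 + 1)*(1/19204)) - 24197)/(-36201)) = -18 + 3*(((-1669/15 + (5/9)*(1/19204)) - 24197)*(-1/36201)) = -18 + 3*(((-1669/15 + 5/172836) - 24197)*(-1/36201)) = -18 + 3*((-96154403/864180 - 24197)*(-1/36201)) = -18 + 3*(-21006717863/864180*(-1/36201)) = -18 + 3*(21006717863/31284180180) = -18 + 21006717863/10428060060 = -166698363217/10428060060 ≈ -15.986)
(-341*t)/B = (-341*(-26/7))/(-166698363217/10428060060) = (8866/7)*(-10428060060/166698363217) = -92455180491960/1166888542519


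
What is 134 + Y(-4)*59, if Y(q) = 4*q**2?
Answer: 3910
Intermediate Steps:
134 + Y(-4)*59 = 134 + (4*(-4)**2)*59 = 134 + (4*16)*59 = 134 + 64*59 = 134 + 3776 = 3910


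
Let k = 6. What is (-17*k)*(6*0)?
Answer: 0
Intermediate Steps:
(-17*k)*(6*0) = (-17*6)*(6*0) = -102*0 = 0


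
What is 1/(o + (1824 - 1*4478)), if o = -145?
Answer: -1/2799 ≈ -0.00035727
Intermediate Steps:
1/(o + (1824 - 1*4478)) = 1/(-145 + (1824 - 1*4478)) = 1/(-145 + (1824 - 4478)) = 1/(-145 - 2654) = 1/(-2799) = -1/2799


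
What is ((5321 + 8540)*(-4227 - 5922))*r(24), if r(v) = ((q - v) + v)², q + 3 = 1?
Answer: -562701156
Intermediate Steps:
q = -2 (q = -3 + 1 = -2)
r(v) = 4 (r(v) = ((-2 - v) + v)² = (-2)² = 4)
((5321 + 8540)*(-4227 - 5922))*r(24) = ((5321 + 8540)*(-4227 - 5922))*4 = (13861*(-10149))*4 = -140675289*4 = -562701156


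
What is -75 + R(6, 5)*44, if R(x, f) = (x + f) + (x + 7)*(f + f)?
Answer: 6129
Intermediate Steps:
R(x, f) = f + x + 2*f*(7 + x) (R(x, f) = (f + x) + (7 + x)*(2*f) = (f + x) + 2*f*(7 + x) = f + x + 2*f*(7 + x))
-75 + R(6, 5)*44 = -75 + (6 + 15*5 + 2*5*6)*44 = -75 + (6 + 75 + 60)*44 = -75 + 141*44 = -75 + 6204 = 6129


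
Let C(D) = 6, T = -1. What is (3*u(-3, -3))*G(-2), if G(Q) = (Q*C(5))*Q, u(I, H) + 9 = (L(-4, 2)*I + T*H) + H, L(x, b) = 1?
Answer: -864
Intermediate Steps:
u(I, H) = -9 + I (u(I, H) = -9 + ((1*I - H) + H) = -9 + ((I - H) + H) = -9 + I)
G(Q) = 6*Q² (G(Q) = (Q*6)*Q = (6*Q)*Q = 6*Q²)
(3*u(-3, -3))*G(-2) = (3*(-9 - 3))*(6*(-2)²) = (3*(-12))*(6*4) = -36*24 = -864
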